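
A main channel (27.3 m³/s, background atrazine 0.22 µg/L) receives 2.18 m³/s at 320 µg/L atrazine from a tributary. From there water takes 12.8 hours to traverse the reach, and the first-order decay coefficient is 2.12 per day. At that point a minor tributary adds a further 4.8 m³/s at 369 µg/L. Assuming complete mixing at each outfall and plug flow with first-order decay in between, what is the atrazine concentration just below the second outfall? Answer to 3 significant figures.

58.3 µg/L

Conservation of mass: C = (27.30·0.2200 + 2.180·320.0) / 29.48 = 703.6/29.48 = 23.87 µg/L; combined flow 29.48 m³/s.
First-order decay: C = 23.87·exp(−k·t) = 23.87·0.3228 = 7.705 µg/L.
At the second outfall, C = (29.48·7.705 + 4.800·369.0) / (29.48 + 4.800) = 58.29 µg/L.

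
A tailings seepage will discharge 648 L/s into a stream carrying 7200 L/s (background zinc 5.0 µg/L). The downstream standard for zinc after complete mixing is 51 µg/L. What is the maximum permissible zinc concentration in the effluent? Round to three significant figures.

562 µg/L

At the limit, (Qr·Cr + Qe·Cₑ)/(Qr + Qe) = 51:
Cₑ = (7848·51 − 7200·5.000) / 648.0 = 562.1 µg/L.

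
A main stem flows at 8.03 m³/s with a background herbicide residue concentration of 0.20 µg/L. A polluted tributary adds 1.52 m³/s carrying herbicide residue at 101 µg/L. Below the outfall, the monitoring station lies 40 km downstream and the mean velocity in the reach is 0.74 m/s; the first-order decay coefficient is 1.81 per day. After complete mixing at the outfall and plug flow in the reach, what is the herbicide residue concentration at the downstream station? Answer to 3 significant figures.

Flow-weighted average: C = (8.030·0.2000 + 1.520·101.0) / 9.550 = 155.1/9.550 = 16.24 µg/L.
Travel time t = 40·1000 / 0.74 = 54050 s = 15.02 h.
After decay, C = 16.24 × e^(−kt) = 16.24 × 0.3223 = 5.235 µg/L.

5.23 µg/L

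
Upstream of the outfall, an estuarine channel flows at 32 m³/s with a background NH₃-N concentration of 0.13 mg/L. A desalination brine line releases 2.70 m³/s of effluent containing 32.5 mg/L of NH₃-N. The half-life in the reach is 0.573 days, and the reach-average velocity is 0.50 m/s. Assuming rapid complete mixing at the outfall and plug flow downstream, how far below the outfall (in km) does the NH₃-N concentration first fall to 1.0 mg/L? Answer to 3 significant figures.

After mixing, C = (32.00·0.1300 + 2.700·32.50) / 34.70 = 91.91/34.70 = 2.649 mg/L.
Half-life 0.573 d → k = ln 2 / 0.573 = 1.210 d⁻¹.
Set 2.649·exp(−k·t) = 1.0 → t = ln(2.649/1.0)/k = 69570 s = 19.33 h.
Distance = v·t = 0.50·69570 = 34790 m = 34.79 km.

34.8 km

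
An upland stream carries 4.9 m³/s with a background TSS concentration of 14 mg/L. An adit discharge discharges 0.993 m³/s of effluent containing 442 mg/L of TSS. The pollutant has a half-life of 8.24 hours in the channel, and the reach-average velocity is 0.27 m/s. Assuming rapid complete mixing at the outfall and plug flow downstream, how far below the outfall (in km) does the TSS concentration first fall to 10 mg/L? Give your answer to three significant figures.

Mass balance: C = (4.900·14.00 + 0.9930·442.0) / 5.893 = 507.5/5.893 = 86.12 mg/L.
Half-life 8.24 h → k = ln 2 / 8.24 = 0.08412 h⁻¹ = 2.019 d⁻¹.
Set 86.12·exp(−k·t) = 10 → t = ln(86.12/10)/k = 92150 s = 25.60 h.
Distance = v·t = 0.27·92150 = 24880 m = 24.88 km.

24.9 km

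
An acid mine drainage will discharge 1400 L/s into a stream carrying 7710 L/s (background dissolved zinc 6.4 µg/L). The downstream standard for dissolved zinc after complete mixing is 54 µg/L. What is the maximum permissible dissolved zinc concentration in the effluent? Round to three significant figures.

316 µg/L

At the limit, (Qr·Cr + Qe·Cₑ)/(Qr + Qe) = 54:
Cₑ = (9110·54 − 7710·6.400) / 1400 = 316.1 µg/L.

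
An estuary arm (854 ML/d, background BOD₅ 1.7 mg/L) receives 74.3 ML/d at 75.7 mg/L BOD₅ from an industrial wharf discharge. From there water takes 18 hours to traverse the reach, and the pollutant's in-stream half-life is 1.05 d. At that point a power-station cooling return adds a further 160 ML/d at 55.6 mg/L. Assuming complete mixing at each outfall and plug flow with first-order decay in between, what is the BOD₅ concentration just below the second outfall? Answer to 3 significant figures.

12.1 mg/L

Mixed concentration C = ΣQC/ΣQ = (854.0·1.700 + 74.30·75.70) / 928.3 = 7076/928.3 = 7.623 mg/L; combined flow 928.3 ML/d.
Half-life 1.05 d → k = ln 2 / 1.05 = 0.6601 d⁻¹.
First-order decay: C = 7.623·exp(−k·t) = 7.623·0.6095 = 4.646 mg/L.
At the second outfall, C = (928.3·4.646 + 160.0·55.60) / (928.3 + 160.0) = 12.14 mg/L.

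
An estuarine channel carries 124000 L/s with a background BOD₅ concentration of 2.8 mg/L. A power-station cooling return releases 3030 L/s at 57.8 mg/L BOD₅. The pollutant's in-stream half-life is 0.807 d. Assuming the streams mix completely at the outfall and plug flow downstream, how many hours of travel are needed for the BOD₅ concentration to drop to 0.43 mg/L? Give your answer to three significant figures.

Flow-weighted average: C = (124000·2.800 + 3030·57.80) / 127000 = 522300/127000 = 4.112 mg/L.
Half-life 0.807 d → k = ln 2 / 0.807 = 0.8589 d⁻¹.
4.112·exp(−k·t) = 0.43 → t = ln(4.112/0.43)/k = 227100 s = 63.09 h.

63.1 h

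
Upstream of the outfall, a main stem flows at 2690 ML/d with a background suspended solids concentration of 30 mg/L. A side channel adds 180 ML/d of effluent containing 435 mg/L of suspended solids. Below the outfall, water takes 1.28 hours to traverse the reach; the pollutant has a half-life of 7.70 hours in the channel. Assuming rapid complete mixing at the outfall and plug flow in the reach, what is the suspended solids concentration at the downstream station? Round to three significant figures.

49.4 mg/L

Mixed concentration C = ΣQC/ΣQ = (2690·30.00 + 180.0·435.0) / 2870 = 159000/2870 = 55.40 mg/L.
Half-life 7.70 h → k = ln 2 / 7.70 = 0.09002 h⁻¹ = 2.160 d⁻¹.
After decay, C = 55.40 × e^(−kt) = 55.40 × 0.8912 = 49.37 mg/L.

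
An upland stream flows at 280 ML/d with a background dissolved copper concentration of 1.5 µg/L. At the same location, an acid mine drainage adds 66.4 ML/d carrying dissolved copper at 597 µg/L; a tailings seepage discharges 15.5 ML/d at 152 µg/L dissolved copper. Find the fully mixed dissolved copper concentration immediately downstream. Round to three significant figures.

117 µg/L

Mixed concentration C = ΣQC/ΣQ = (280.0·1.500 + 66.40·597.0 + 15.50·152.0) / 361.9 = 42420/361.9 = 117.2 µg/L.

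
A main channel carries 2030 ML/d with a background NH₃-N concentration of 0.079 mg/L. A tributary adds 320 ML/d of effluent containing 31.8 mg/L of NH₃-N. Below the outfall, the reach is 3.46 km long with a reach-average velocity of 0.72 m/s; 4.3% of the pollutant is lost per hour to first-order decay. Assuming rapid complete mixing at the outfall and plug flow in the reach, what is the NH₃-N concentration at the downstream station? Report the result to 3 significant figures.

Mass balance: C = (2030·0.07900 + 320.0·31.80) / 2350 = 10340/2350 = 4.398 mg/L.
Travel time t = 3.46·1000 / 0.72 = 4806 s = 1.335 h.
4.3%/h lost → k = −ln(1 − 0.043) = 0.04395 h⁻¹.
After decay, C = 4.398 × e^(−kt) = 4.398 × 0.9430 = 4.148 mg/L.

4.15 mg/L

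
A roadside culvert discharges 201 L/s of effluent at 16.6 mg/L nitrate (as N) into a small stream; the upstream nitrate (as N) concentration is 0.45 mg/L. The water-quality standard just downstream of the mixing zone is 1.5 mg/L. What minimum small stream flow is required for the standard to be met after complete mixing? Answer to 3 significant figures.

2890 L/s

Set C_mix = 1.5: (Q·0.4500 + 201.0·16.60) / (Q + 201.0) = 1.5
→ Q = 201.0·(16.60 − 1.5)/(1.5 − 0.4500) = 2891 L/s.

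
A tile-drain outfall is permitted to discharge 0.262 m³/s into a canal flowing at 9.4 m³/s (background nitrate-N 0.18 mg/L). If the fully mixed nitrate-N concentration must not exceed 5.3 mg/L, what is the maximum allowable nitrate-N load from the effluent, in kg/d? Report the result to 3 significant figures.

Mass balance at the limit: 9.400·0.1800 + 0.2620·Cₑ = 9.662·5.3 → Cₑ = 189.0 mg/L.
Load = 0.2620 m³/s × 189.0 g/m³ × 86 400 s/d = 4278 kg/d.

4280 kg/d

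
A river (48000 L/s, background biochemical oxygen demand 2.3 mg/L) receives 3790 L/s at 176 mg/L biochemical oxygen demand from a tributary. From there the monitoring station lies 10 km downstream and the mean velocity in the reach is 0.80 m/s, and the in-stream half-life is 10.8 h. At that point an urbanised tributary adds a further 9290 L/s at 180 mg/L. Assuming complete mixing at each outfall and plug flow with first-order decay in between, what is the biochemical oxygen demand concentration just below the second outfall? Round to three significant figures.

Mass balance: C = (48000·2.300 + 3790·176.0) / 51790 = 777400/51790 = 15.01 mg/L; combined flow 51790 L/s.
Travel time t = 10·1000 / 0.80 = 12500 s = 3.472 h.
Half-life 10.8 h → k = ln 2 / 10.8 = 0.06418 h⁻¹ = 1.540 d⁻¹.
Decay over the reach: 15.01·exp(−kt) = 15.01·0.8002 = 12.01 mg/L.
At the second outfall, C = (51790·12.01 + 9290·180.0) / (51790 + 9290) = 37.56 mg/L.

37.6 mg/L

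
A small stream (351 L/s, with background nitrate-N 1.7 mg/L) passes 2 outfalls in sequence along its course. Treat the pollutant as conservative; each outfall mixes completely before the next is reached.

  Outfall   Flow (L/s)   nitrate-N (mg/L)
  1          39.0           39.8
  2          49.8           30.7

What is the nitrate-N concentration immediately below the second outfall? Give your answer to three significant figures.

Outfall 1: combined Q = 390.0 L/s; C = (351.0·1.700 + 39.00·39.80)/390.0 = 5.510 mg/L.
Outfall 2: combined Q = 439.8 L/s; C = (390.0·5.510 + 49.80·30.70)/439.8 = 8.362 mg/L.

8.36 mg/L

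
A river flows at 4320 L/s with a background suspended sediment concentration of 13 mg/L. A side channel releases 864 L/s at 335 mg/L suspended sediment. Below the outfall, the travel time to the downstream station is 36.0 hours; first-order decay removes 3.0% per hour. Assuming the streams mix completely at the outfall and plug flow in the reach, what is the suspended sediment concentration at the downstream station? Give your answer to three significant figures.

Flow-weighted average: C = (4320·13.00 + 864.0·335.0) / 5184 = 345600/5184 = 66.67 mg/L.
3.0%/h lost → k = −ln(1 − 0.03) = 0.03046 h⁻¹.
Applying C = C₀e^(−kt): 66.67 × 0.3340 = 22.27 mg/L.

22.3 mg/L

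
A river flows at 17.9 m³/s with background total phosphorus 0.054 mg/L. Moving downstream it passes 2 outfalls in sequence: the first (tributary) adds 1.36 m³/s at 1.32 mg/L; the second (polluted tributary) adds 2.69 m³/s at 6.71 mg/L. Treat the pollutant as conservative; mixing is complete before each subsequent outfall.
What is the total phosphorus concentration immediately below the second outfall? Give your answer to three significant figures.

Below outfall 1: Q → 19.26 m³/s, C = (17.90·0.05400 + 1.360·1.320)/19.26 = 0.1434 mg/L.
Below outfall 2: Q → 21.95 m³/s, C = (19.26·0.1434 + 2.690·6.710)/21.95 = 0.9481 mg/L.

0.948 mg/L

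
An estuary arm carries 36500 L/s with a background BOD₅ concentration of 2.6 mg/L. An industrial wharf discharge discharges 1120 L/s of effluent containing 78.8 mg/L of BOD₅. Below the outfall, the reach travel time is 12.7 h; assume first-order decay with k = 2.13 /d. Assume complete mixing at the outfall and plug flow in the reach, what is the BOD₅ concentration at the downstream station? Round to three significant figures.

1.58 mg/L

Conservation of mass: C = (36500·2.600 + 1120·78.80) / 37620 = 183200/37620 = 4.869 mg/L.
After decay, C = 4.869 × e^(−kt) = 4.869 × 0.3240 = 1.577 mg/L.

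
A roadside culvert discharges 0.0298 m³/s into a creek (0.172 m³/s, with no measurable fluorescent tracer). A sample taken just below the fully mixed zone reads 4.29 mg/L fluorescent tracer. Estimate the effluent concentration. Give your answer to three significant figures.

Mass balance: 0.1720·0 + 0.02980·Cₑ = 0.2018·4.290
→ Cₑ = (0.2018·4.290 − 0.1720·0) / 0.02980 = 29.05 mg/L.

29.1 mg/L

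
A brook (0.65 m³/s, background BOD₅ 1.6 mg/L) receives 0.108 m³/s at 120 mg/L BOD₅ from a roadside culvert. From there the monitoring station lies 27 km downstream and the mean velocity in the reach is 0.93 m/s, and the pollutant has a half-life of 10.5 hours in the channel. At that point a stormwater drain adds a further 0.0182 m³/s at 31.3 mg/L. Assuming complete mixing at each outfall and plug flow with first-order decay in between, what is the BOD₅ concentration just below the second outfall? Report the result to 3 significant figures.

11.3 mg/L

Mixed concentration C = ΣQC/ΣQ = (0.6500·1.600 + 0.1080·120.0) / 0.7580 = 14.00/0.7580 = 18.47 mg/L; combined flow 0.7580 m³/s.
Travel time t = 27·1000 / 0.93 = 29030 s = 8.065 h.
Half-life 10.5 h → k = ln 2 / 10.5 = 0.06601 h⁻¹ = 1.584 d⁻¹.
Applying C = C₀e^(−kt): 18.47 × 0.5872 = 10.85 mg/L.
At the second outfall, C = (0.7580·10.85 + 0.01820·31.30) / (0.7580 + 0.01820) = 11.33 mg/L.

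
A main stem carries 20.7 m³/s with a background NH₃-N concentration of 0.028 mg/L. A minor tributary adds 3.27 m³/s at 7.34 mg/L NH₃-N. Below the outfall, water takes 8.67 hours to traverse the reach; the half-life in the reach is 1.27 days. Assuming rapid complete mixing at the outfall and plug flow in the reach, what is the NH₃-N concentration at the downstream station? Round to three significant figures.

0.842 mg/L

After mixing, C = (20.70·0.02800 + 3.270·7.340) / 23.97 = 24.58/23.97 = 1.026 mg/L.
Half-life 1.27 d → k = ln 2 / 1.27 = 0.5458 d⁻¹.
After decay, C = 1.026 × e^(−kt) = 1.026 × 0.8211 = 0.8420 mg/L.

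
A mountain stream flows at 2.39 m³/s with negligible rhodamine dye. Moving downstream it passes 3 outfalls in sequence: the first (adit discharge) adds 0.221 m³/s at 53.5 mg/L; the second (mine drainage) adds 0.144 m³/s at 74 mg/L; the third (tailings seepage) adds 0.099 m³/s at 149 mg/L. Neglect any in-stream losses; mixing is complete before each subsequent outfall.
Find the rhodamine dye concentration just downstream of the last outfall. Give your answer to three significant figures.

13.0 mg/L

Outfall 1: combined Q = 2.611 m³/s; C = (2.390·0 + 0.2210·53.50)/2.611 = 4.528 mg/L.
Outfall 2: combined Q = 2.755 m³/s; C = (2.611·4.528 + 0.1440·74.00)/2.755 = 8.160 mg/L.
Outfall 3: combined Q = 2.854 m³/s; C = (2.755·8.160 + 0.09900·149.0)/2.854 = 13.05 mg/L.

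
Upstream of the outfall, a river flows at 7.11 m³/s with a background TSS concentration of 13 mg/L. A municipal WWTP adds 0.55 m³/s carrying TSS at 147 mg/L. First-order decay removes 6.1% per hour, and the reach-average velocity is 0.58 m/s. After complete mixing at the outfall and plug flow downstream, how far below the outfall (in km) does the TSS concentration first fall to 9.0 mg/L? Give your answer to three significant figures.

Mass balance: C = (7.110·13.00 + 0.5500·147.0) / 7.660 = 173.3/7.660 = 22.62 mg/L.
6.1%/h lost → k = −ln(1 − 0.061) = 0.06294 h⁻¹.
Set 22.62·exp(−k·t) = 9.0 → t = ln(22.62/9.0)/k = 52720 s = 14.64 h.
Distance = v·t = 0.58·52720 = 30580 m = 30.58 km.

30.6 km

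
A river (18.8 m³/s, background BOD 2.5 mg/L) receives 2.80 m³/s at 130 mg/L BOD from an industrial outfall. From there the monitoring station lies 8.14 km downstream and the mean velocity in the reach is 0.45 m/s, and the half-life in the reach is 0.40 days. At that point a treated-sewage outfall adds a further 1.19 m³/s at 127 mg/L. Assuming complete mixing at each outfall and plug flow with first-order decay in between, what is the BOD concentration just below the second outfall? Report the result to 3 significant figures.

Mass balance: C = (18.80·2.500 + 2.800·130.0) / 21.60 = 411.0/21.60 = 19.03 mg/L; combined flow 21.60 m³/s.
Travel time t = 8.14·1000 / 0.45 = 18090 s = 5.025 h.
Half-life 0.40 d → k = ln 2 / 0.40 = 1.733 d⁻¹.
First-order decay: C = 19.03·exp(−k·t) = 19.03·0.6957 = 13.24 mg/L.
Second outfall: C = (21.60·13.24 + 1.190·127.0)/22.79 = 19.18 mg/L.

19.2 mg/L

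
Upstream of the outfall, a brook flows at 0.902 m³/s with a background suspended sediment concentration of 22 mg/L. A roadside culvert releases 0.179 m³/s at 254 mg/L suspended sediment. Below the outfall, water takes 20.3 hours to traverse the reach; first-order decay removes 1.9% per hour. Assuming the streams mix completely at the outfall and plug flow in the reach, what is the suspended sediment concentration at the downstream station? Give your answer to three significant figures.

After mixing, C = (0.9020·22.00 + 0.1790·254.0) / 1.081 = 65.31/1.081 = 60.42 mg/L.
1.9%/h lost → k = −ln(1 − 0.019) = 0.01918 h⁻¹.
First-order decay: C = 60.42·exp(−k·t) = 60.42·0.6775 = 40.93 mg/L.

40.9 mg/L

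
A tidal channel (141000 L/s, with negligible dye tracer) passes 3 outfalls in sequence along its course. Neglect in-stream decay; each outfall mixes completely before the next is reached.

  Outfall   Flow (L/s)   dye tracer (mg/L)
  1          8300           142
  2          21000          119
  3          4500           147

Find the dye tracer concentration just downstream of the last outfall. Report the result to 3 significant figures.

24.8 mg/L

Below outfall 1: Q → 149300 L/s, C = (141000·0 + 8300·142.0)/149300 = 7.894 mg/L.
Below outfall 2: Q → 170300 L/s, C = (149300·7.894 + 21000·119.0)/170300 = 21.59 mg/L.
Below outfall 3: Q → 174800 L/s, C = (170300·21.59 + 4500·147.0)/174800 = 24.82 mg/L.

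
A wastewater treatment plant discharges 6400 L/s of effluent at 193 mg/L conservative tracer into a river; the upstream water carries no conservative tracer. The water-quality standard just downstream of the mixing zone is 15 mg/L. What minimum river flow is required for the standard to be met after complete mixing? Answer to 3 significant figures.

75900 L/s

Set C_mix = 15: (Q·0 + 6400·193.0) / (Q + 6400) = 15
→ Q = 6400·(193.0 − 15)/(15 − 0) = 75950 L/s.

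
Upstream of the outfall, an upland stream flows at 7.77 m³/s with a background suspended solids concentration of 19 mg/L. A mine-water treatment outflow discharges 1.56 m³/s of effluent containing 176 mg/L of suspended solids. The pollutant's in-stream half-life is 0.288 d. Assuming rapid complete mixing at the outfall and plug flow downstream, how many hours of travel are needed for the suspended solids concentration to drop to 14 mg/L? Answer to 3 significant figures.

Mass balance: C = (7.770·19.00 + 1.560·176.0) / 9.330 = 422.2/9.330 = 45.25 mg/L.
Half-life 0.288 d → k = ln 2 / 0.288 = 2.407 d⁻¹.
45.25·exp(−k·t) = 14 → t = ln(45.25/14)/k = 42120 s = 11.70 h.

11.7 h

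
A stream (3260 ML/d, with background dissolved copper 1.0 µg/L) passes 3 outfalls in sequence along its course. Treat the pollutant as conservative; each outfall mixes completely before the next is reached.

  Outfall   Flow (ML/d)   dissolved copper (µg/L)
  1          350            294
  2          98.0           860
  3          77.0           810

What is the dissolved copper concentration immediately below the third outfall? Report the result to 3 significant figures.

Below outfall 1: Q → 3610 ML/d, C = (3260·1.000 + 350.0·294.0)/3610 = 29.41 µg/L.
Below outfall 2: Q → 3708 ML/d, C = (3610·29.41 + 98.00·860.0)/3708 = 51.36 µg/L.
Below outfall 3: Q → 3785 ML/d, C = (3708·51.36 + 77.00·810.0)/3785 = 66.79 µg/L.

66.8 µg/L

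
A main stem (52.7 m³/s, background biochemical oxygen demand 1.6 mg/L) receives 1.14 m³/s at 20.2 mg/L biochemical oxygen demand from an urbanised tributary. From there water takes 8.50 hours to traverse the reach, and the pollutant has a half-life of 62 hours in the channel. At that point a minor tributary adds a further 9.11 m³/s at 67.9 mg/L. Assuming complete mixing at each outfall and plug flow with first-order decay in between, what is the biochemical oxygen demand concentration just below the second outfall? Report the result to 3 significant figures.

Mixed concentration C = ΣQC/ΣQ = (52.70·1.600 + 1.140·20.20) / 53.84 = 107.3/53.84 = 1.994 mg/L; combined flow 53.84 m³/s.
Half-life 62 h → k = ln 2 / 62 = 0.01118 h⁻¹ = 0.2683 d⁻¹.
Decay over the reach: 1.994·exp(−kt) = 1.994·0.9093 = 1.813 mg/L.
Second outfall: C = (53.84·1.813 + 9.110·67.90)/62.95 = 11.38 mg/L.

11.4 mg/L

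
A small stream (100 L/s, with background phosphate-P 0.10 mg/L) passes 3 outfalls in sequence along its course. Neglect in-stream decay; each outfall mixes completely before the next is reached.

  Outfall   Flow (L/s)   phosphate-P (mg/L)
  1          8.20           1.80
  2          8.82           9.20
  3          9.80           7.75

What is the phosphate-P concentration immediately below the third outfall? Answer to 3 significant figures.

1.43 mg/L

Outfall 1: combined Q = 108.2 L/s; C = (100.0·0.1000 + 8.200·1.800)/108.2 = 0.2288 mg/L.
Outfall 2: combined Q = 117.0 L/s; C = (108.2·0.2288 + 8.820·9.200)/117.0 = 0.9050 mg/L.
Outfall 3: combined Q = 126.8 L/s; C = (117.0·0.9050 + 9.800·7.750)/126.8 = 1.434 mg/L.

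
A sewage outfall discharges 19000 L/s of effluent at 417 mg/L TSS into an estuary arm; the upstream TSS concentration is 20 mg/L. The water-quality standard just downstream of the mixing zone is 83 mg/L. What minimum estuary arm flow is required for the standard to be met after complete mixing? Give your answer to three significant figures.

101000 L/s

Set C_mix = 83: (Q·20.00 + 19000·417.0) / (Q + 19000) = 83
→ Q = 19000·(417.0 − 83)/(83 − 20.00) = 100700 L/s.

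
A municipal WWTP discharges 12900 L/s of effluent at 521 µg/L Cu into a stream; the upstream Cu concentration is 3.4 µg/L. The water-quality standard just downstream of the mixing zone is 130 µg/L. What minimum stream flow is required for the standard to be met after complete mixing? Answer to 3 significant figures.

39800 L/s

Set C_mix = 130: (Q·3.400 + 12900·521.0) / (Q + 12900) = 130
→ Q = 12900·(521.0 − 130)/(130 − 3.400) = 39840 L/s.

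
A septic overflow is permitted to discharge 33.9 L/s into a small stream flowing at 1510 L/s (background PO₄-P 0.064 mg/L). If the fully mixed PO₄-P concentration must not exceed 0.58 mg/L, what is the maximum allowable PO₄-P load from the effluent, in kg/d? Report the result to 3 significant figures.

69.0 kg/d

Mass balance at the limit: 1510·0.06400 + 33.90·Cₑ = 1544·0.58 → Cₑ = 23.56 mg/L.
33.90 L/s = 0.03390 m³/s. Load = 0.03390 m³/s × 23.56 g/m³ × 86 400 s/d = 69.02 kg/d.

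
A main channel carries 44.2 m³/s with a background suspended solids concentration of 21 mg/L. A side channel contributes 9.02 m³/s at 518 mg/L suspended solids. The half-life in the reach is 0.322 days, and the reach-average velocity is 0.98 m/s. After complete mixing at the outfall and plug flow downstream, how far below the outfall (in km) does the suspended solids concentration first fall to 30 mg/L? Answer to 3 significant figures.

49.4 km

Conservation of mass: C = (44.20·21.00 + 9.020·518.0) / 53.22 = 5601/53.22 = 105.2 mg/L.
Half-life 0.322 d → k = ln 2 / 0.322 = 2.153 d⁻¹.
Set 105.2·exp(−k·t) = 30 → t = ln(105.2/30)/k = 50370 s = 13.99 h.
Distance = v·t = 0.98·50370 = 49360 m = 49.36 km.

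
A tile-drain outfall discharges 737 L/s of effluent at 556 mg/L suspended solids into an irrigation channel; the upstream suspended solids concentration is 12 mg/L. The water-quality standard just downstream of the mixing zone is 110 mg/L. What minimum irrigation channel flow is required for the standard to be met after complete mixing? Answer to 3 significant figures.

Set C_mix = 110: (Q·12.00 + 737.0·556.0) / (Q + 737.0) = 110
→ Q = 737.0·(556.0 − 110)/(110 − 12.00) = 3354 L/s.

3350 L/s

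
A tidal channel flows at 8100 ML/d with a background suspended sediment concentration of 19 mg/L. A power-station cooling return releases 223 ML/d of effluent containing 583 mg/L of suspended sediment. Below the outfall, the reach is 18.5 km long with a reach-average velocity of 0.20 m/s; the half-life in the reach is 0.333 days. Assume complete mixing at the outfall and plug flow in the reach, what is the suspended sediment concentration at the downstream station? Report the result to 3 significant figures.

Flow-weighted average: C = (8100·19.00 + 223.0·583.0) / 8323 = 283900/8323 = 34.11 mg/L.
Travel time t = 18.5·1000 / 0.20 = 92500 s = 25.69 h.
Half-life 0.333 d → k = ln 2 / 0.333 = 2.082 d⁻¹.
After decay, C = 34.11 × e^(−kt) = 34.11 × 0.1077 = 3.674 mg/L.

3.67 mg/L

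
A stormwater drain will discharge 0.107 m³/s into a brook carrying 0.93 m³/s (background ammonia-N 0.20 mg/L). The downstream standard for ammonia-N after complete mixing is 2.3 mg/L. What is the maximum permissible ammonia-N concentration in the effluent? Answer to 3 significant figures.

At the limit, (Qr·Cr + Qe·Cₑ)/(Qr + Qe) = 2.3:
Cₑ = (1.037·2.3 − 0.9300·0.2000) / 0.1070 = 20.55 mg/L.

20.6 mg/L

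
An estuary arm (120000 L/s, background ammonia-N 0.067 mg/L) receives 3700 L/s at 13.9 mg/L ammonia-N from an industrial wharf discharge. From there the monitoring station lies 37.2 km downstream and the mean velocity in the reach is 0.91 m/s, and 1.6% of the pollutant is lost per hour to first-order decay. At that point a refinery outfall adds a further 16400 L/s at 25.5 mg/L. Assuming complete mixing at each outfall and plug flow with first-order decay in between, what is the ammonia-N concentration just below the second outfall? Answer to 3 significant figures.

Mixed concentration C = ΣQC/ΣQ = (120000·0.06700 + 3700·13.90) / 123700 = 59470/123700 = 0.4808 mg/L; combined flow 123700 L/s.
Travel time t = 37.2·1000 / 0.91 = 40880 s = 11.36 h.
1.6%/h lost → k = −ln(1 − 0.016) = 0.01613 h⁻¹.
After decay, C = 0.4808 × e^(−kt) = 0.4808 × 0.8326 = 0.4003 mg/L.
Second outfall: C = (123700·0.4003 + 16400·25.50)/140100 = 3.338 mg/L.

3.34 mg/L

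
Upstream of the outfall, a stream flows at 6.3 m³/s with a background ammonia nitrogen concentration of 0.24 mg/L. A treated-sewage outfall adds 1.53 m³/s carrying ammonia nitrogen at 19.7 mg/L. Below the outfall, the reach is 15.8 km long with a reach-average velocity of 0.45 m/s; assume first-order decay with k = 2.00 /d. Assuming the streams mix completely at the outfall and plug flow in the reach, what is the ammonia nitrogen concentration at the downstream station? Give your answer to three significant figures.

Mixed concentration C = ΣQC/ΣQ = (6.300·0.2400 + 1.530·19.70) / 7.830 = 31.65/7.830 = 4.043 mg/L.
Travel time t = 15.8·1000 / 0.45 = 35110 s = 9.753 h.
First-order decay: C = 4.043·exp(−k·t) = 4.043·0.4436 = 1.793 mg/L.

1.79 mg/L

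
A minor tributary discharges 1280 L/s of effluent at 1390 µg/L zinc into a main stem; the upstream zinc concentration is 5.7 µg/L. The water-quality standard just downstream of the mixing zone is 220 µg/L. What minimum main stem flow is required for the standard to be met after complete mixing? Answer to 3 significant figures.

Set C_mix = 220: (Q·5.700 + 1280·1390) / (Q + 1280) = 220
→ Q = 1280·(1390 − 220)/(220 − 5.700) = 6988 L/s.

6990 L/s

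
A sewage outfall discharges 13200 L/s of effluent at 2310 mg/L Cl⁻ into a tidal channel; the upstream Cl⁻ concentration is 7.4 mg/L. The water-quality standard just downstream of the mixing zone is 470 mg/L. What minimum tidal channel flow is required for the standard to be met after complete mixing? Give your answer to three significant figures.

52500 L/s

Set C_mix = 470: (Q·7.400 + 13200·2310) / (Q + 13200) = 470
→ Q = 13200·(2310 − 470)/(470 − 7.400) = 52500 L/s.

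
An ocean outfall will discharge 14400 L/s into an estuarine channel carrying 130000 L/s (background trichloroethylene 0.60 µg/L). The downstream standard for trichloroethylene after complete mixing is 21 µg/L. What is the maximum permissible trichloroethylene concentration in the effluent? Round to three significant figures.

At the limit, (Qr·Cr + Qe·Cₑ)/(Qr + Qe) = 21:
Cₑ = (144400·21 − 130000·0.6000) / 14400 = 205.2 µg/L.

205 µg/L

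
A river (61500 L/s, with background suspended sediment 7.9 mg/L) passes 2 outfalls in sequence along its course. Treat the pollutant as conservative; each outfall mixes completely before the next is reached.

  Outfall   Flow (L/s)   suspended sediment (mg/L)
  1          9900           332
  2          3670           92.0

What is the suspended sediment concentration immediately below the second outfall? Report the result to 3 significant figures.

54.8 mg/L

Outfall 1: combined Q = 71400 L/s; C = (61500·7.900 + 9900·332.0)/71400 = 52.84 mg/L.
Outfall 2: combined Q = 75070 L/s; C = (71400·52.84 + 3670·92.00)/75070 = 54.75 mg/L.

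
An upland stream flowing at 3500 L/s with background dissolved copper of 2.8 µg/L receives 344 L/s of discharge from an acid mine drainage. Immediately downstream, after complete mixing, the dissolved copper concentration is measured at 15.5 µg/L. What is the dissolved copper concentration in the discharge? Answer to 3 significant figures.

145 µg/L

Mass balance: 3500·2.800 + 344.0·Cₑ = 3844·15.50
→ Cₑ = (3844·15.50 − 3500·2.800) / 344.0 = 144.7 µg/L.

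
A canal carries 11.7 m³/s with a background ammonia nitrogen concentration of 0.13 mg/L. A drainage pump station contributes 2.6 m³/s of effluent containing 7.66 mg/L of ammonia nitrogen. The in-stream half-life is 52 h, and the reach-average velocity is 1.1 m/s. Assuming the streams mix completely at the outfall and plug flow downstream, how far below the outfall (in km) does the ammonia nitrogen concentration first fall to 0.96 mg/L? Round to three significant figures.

After mixing, C = (11.70·0.1300 + 2.600·7.660) / 14.30 = 21.44/14.30 = 1.499 mg/L.
Half-life 52 h → k = ln 2 / 52 = 0.01333 h⁻¹ = 0.3199 d⁻¹.
Set 1.499·exp(−k·t) = 0.96 → t = ln(1.499/0.96)/k = 120400 s = 33.44 h.
Distance = v·t = 1.1·120400 = 132400 m = 132.4 km.

132 km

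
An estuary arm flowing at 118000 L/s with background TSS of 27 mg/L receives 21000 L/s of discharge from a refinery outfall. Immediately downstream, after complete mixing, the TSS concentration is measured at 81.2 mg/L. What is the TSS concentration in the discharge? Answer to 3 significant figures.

Mass balance: 118000·27.00 + 21000·Cₑ = 139000·81.20
→ Cₑ = (139000·81.20 − 118000·27.00) / 21000 = 385.8 mg/L.

386 mg/L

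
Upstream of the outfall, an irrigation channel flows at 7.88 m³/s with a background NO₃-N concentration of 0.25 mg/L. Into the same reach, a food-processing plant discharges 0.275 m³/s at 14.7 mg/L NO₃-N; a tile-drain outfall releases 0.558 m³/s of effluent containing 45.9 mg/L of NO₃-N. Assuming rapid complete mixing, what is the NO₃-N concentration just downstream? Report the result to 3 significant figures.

3.63 mg/L

Mass balance: C = (7.880·0.2500 + 0.2750·14.70 + 0.5580·45.90) / 8.713 = 31.62/8.713 = 3.630 mg/L.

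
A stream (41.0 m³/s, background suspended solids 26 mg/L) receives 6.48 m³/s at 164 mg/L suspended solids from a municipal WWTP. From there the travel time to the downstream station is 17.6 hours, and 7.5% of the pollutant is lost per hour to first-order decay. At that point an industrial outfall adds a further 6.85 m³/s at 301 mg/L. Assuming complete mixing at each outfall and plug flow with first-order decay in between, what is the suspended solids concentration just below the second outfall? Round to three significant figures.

Flow-weighted average: C = (41.00·26.00 + 6.480·164.0) / 47.48 = 2129/47.48 = 44.83 mg/L; combined flow 47.48 m³/s.
7.5%/h lost → k = −ln(1 − 0.075) = 0.07796 h⁻¹.
After decay, C = 44.83 × e^(−kt) = 44.83 × 0.2536 = 11.37 mg/L.
At the second outfall, C = (47.48·11.37 + 6.850·301.0) / (47.48 + 6.850) = 47.89 mg/L.

47.9 mg/L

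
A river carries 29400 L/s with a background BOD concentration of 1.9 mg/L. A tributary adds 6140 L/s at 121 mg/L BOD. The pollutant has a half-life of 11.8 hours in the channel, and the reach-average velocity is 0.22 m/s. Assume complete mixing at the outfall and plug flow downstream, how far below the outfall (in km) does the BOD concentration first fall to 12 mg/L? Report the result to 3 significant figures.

8.46 km

Conservation of mass: C = (29400·1.900 + 6140·121.0) / 35540 = 798800/35540 = 22.48 mg/L.
Half-life 11.8 h → k = ln 2 / 11.8 = 0.05874 h⁻¹ = 1.410 d⁻¹.
Set 22.48·exp(−k·t) = 12 → t = ln(22.48/12)/k = 38460 s = 10.68 h.
Distance = v·t = 0.22·38460 = 8461 m = 8.461 km.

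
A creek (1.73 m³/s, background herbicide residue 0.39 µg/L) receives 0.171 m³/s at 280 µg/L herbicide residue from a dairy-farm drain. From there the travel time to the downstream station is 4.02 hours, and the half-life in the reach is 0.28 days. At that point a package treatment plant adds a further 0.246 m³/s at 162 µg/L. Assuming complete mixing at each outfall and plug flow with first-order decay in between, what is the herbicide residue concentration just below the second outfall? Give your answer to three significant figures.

33.5 µg/L

After mixing, C = (1.730·0.3900 + 0.1710·280.0) / 1.901 = 48.55/1.901 = 25.54 µg/L; combined flow 1.901 m³/s.
Half-life 0.28 d → k = ln 2 / 0.28 = 2.476 d⁻¹.
After decay, C = 25.54 × e^(−kt) = 25.54 × 0.6606 = 16.87 µg/L.
At the second outfall, C = (1.901·16.87 + 0.2460·162.0) / (1.901 + 0.2460) = 33.50 µg/L.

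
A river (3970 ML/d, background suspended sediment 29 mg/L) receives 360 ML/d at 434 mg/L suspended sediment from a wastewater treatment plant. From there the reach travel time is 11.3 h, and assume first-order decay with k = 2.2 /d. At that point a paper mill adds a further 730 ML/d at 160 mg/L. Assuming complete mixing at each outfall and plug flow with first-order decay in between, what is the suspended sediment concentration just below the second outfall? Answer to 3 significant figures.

Mass balance: C = (3970·29.00 + 360.0·434.0) / 4330 = 271400/4330 = 62.67 mg/L; combined flow 4330 ML/d.
After decay, C = 62.67 × e^(−kt) = 62.67 × 0.3549 = 22.24 mg/L.
At the second outfall, C = (4330·22.24 + 730.0·160.0) / (4330 + 730.0) = 42.12 mg/L.

42.1 mg/L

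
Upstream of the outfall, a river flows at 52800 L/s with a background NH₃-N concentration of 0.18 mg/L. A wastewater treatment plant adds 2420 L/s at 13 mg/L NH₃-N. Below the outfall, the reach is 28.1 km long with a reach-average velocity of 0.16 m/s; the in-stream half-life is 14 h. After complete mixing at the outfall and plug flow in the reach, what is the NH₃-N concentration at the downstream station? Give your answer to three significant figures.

0.0663 mg/L

After mixing, C = (52800·0.1800 + 2420·13.00) / 55220 = 40960/55220 = 0.7418 mg/L.
Travel time t = 28.1·1000 / 0.16 = 175600 s = 48.78 h.
Half-life 14 h → k = ln 2 / 14 = 0.04951 h⁻¹ = 1.188 d⁻¹.
Applying C = C₀e^(−kt): 0.7418 × 0.08934 = 0.06627 mg/L.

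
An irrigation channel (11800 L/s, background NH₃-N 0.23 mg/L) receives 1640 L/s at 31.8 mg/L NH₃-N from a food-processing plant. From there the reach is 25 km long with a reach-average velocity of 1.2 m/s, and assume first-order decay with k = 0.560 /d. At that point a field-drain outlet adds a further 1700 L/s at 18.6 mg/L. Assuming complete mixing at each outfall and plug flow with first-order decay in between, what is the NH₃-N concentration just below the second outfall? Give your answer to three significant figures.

Conservation of mass: C = (11800·0.2300 + 1640·31.80) / 13440 = 54870/13440 = 4.082 mg/L; combined flow 13440 L/s.
Travel time t = 25·1000 / 1.2 = 20830 s = 5.787 h.
After decay, C = 4.082 × e^(−kt) = 4.082 × 0.8737 = 3.567 mg/L.
Second outfall: C = (13440·3.567 + 1700·18.60)/15140 = 5.255 mg/L.

5.25 mg/L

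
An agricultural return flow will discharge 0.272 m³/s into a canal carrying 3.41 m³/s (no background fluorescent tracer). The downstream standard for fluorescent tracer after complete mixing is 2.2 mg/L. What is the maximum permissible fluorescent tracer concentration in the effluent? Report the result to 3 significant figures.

At the limit, (Qr·Cr + Qe·Cₑ)/(Qr + Qe) = 2.2:
Cₑ = (3.682·2.2 − 3.410·0) / 0.2720 = 29.78 mg/L.

29.8 mg/L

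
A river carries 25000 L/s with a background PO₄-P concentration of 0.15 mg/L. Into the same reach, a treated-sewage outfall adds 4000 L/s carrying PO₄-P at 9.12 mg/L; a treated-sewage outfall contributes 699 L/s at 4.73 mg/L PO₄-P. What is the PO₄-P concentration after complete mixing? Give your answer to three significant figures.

Conservation of mass: C = (25000·0.1500 + 4000·9.120 + 699.0·4.730) / 29700 = 43540/29700 = 1.466 mg/L.

1.47 mg/L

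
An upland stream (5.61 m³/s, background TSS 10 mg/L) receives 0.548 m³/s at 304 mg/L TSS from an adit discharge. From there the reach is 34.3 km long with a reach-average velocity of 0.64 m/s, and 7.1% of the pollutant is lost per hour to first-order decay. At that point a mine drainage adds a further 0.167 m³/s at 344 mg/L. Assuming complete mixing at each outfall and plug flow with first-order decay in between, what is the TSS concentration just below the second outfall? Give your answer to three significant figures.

Flow-weighted average: C = (5.610·10.00 + 0.5480·304.0) / 6.158 = 222.7/6.158 = 36.16 mg/L; combined flow 6.158 m³/s.
Travel time t = 34.3·1000 / 0.64 = 53590 s = 14.89 h.
7.1%/h lost → k = −ln(1 − 0.071) = 0.07365 h⁻¹.
Decay over the reach: 36.16·exp(−kt) = 36.16·0.3341 = 12.08 mg/L.
At the second outfall, C = (6.158·12.08 + 0.1670·344.0) / (6.158 + 0.1670) = 20.84 mg/L.

20.8 mg/L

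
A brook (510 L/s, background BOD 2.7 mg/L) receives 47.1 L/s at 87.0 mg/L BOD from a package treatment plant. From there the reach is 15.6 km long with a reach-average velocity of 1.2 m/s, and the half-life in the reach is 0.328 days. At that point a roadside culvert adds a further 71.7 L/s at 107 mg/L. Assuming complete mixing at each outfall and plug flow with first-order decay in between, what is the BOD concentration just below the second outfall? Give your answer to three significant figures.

After mixing, C = (510.0·2.700 + 47.10·87.00) / 557.1 = 5475/557.1 = 9.827 mg/L; combined flow 557.1 L/s.
Travel time t = 15.6·1000 / 1.2 = 13000 s = 3.611 h.
Half-life 0.328 d → k = ln 2 / 0.328 = 2.113 d⁻¹.
Applying C = C₀e^(−kt): 9.827 × 0.7276 = 7.150 mg/L.
Second outfall: C = (557.1·7.150 + 71.70·107.0)/628.8 = 18.54 mg/L.

18.5 mg/L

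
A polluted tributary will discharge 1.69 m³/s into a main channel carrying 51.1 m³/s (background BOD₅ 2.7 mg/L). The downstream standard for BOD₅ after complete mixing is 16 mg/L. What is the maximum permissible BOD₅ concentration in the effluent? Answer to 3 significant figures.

418 mg/L

At the limit, (Qr·Cr + Qe·Cₑ)/(Qr + Qe) = 16:
Cₑ = (52.79·16 − 51.10·2.700) / 1.690 = 418.1 mg/L.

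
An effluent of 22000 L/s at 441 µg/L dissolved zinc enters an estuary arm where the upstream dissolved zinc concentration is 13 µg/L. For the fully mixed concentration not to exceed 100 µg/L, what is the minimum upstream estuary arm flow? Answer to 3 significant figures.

86200 L/s

Set C_mix = 100: (Q·13.00 + 22000·441.0) / (Q + 22000) = 100
→ Q = 22000·(441.0 − 100)/(100 − 13.00) = 86230 L/s.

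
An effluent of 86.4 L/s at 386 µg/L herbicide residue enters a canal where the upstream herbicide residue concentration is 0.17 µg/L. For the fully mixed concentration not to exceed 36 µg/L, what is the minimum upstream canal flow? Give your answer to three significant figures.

844 L/s

Set C_mix = 36: (Q·0.1700 + 86.40·386.0) / (Q + 86.40) = 36
→ Q = 86.40·(386.0 − 36)/(36 − 0.1700) = 844.0 L/s.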